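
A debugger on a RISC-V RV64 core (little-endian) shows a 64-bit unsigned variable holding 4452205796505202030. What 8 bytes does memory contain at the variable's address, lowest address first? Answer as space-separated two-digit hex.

6E AD A0 47 95 69 C9 3D

4452205796505202030 in hexadecimal, padded to 64 bits, is 0x3DC9699547A0AD6E.
Split into bytes (most-significant first): 3D C9 69 95 47 A0 AD 6E.
In little-endian order the low byte comes first in memory.
So at ascending addresses the bytes are 6E AD A0 47 95 69 C9 3D.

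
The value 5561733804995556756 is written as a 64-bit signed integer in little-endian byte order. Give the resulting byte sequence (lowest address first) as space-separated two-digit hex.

5561733804995556756 in hexadecimal, padded to 64 bits, is 0x4D2F3F6DA60AB594.
Split into bytes (most-significant first): 4D 2F 3F 6D A6 0A B5 94.
Little-endian stores the least-significant byte at the lowest address.
So at ascending addresses the bytes are 94 B5 0A A6 6D 3F 2F 4D.

94 B5 0A A6 6D 3F 2F 4D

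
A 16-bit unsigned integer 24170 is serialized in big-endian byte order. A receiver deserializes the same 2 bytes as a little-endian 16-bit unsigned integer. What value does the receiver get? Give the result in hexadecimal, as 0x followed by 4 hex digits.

24170 in 16-bit hexadecimal is 0x5E6A.
Stored big-endian, the bytes at ascending addresses are 5E 6A.
Read back as little-endian, the first byte is least significant, giving 0x6A5E.

0x6A5E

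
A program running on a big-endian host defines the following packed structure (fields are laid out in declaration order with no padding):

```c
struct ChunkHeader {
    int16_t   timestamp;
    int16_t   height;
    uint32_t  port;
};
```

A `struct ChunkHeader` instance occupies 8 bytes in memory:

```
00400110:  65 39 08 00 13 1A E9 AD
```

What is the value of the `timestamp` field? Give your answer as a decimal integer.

25913

`timestamp` is the first field, at byte offset 0, occupying 2 bytes.
Bytes at offsets 0..1: 65 39.
Big-endian stores the most-significant byte at the lowest address.
The bytes are already most-significant first: 0x6539.
0x6539 = 25913.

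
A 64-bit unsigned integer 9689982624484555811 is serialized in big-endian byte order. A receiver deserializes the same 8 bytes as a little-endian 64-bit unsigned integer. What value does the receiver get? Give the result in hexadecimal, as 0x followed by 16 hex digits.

9689982624484555811 in 64-bit hexadecimal is 0x8679BBDB741BFC23.
Stored big-endian, the bytes at ascending addresses are 86 79 BB DB 74 1B FC 23.
Read back as little-endian, the first byte is least significant, giving 0x23FC1B74DBBB7986.

0x23FC1B74DBBB7986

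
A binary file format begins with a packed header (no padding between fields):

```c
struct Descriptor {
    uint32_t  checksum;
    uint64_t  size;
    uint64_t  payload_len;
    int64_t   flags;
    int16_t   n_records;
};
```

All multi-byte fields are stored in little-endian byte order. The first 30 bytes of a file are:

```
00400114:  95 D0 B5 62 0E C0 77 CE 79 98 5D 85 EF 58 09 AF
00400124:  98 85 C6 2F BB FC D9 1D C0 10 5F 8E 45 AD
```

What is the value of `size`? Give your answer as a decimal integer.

`size` follows `checksum` (4 bytes), so it starts at byte offset 4 and occupies 8 bytes.
Bytes at offsets 4..11: 0E C0 77 CE 79 98 5D 85.
Little-endian: lowest address holds the least-significant byte.
Reassemble most-significant byte first: 85 5D 98 79 CE 77 C0 0E → 0x855D9879CE77C00E.
0x855D9879CE77C00E = 9610004828800925710.

9610004828800925710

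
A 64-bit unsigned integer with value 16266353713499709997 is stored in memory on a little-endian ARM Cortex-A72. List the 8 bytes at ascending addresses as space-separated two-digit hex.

2D A2 01 04 85 B2 BD E1

16266353713499709997 in hexadecimal, padded to 64 bits, is 0xE1BDB2850401A22D.
Split into bytes (most-significant first): E1 BD B2 85 04 01 A2 2D.
Little-endian stores the least-significant byte at the lowest address.
So at ascending addresses the bytes are 2D A2 01 04 85 B2 BD E1.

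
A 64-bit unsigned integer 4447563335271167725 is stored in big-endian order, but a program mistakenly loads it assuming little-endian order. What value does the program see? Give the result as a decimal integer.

17129127866096400445

4447563335271167725 in 64-bit hexadecimal is 0x3DB8EB4A0AE3B6ED.
Stored big-endian, the bytes at ascending addresses are 3D B8 EB 4A 0A E3 B6 ED.
Read back as little-endian, the first byte is least significant, giving 0xEDB6E30A4AEBB83D.
0xEDB6E30A4AEBB83D = 17129127866096400445.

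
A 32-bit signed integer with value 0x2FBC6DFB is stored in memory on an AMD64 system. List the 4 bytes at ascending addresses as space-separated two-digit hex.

FB 6D BC 2F

Split into bytes (most-significant first): 2F BC 6D FB.
In little-endian order the low byte comes first in memory.
So at ascending addresses the bytes are FB 6D BC 2F.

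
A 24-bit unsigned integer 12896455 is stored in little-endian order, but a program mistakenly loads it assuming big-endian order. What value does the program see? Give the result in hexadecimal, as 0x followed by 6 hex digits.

0xC7C8C4

12896455 in 24-bit hexadecimal is 0xC4C8C7.
Stored little-endian, the bytes at ascending addresses are C7 C8 C4.
Read back as big-endian, the last byte is least significant, giving 0xC7C8C4.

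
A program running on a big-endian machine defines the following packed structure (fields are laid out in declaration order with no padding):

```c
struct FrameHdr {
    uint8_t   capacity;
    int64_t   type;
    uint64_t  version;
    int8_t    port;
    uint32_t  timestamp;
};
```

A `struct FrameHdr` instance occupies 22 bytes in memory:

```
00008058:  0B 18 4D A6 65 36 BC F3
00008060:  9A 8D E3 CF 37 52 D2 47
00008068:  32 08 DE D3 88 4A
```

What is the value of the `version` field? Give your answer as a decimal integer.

10224243415580821298

`version` follows `capacity` (1 B), `type` (8 B), so it starts at offset 1 + 8 = 9 and occupies 8 bytes.
Bytes at offsets 9..16: 8D E3 CF 37 52 D2 47 32.
Big-endian: lowest address holds the most-significant byte.
The bytes are already most-significant first: 0x8DE3CF3752D24732.
0x8DE3CF3752D24732 = 10224243415580821298.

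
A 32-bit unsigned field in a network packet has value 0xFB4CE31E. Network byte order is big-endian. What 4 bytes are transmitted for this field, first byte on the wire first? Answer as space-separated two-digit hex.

FB 4C E3 1E

Split into bytes (most-significant first): FB 4C E3 1E.
In big-endian order the high byte comes first in memory.
So the memory order matches the most-significant-first order: FB 4C E3 1E.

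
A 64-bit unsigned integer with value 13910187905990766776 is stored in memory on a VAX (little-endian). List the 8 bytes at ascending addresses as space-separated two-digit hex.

13910187905990766776 in hexadecimal, padded to 64 bits, is 0xC10AEA337F83B0B8.
Split into bytes (most-significant first): C1 0A EA 33 7F 83 B0 B8.
Little-endian stores the least-significant byte at the lowest address.
So at ascending addresses the bytes are B8 B0 83 7F 33 EA 0A C1.

B8 B0 83 7F 33 EA 0A C1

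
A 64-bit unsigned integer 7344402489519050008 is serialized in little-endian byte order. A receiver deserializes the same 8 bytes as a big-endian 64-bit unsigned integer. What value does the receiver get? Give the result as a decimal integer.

1733120472537623653

7344402489519050008 in 64-bit hexadecimal is 0x65EC8F26E3470D18.
Stored little-endian, the bytes at ascending addresses are 18 0D 47 E3 26 8F EC 65.
Read back as big-endian, the last byte is least significant, giving 0x180D47E3268FEC65.
0x180D47E3268FEC65 = 1733120472537623653.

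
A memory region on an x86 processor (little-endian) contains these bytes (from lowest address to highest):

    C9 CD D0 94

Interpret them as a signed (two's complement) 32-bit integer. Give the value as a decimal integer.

In little-endian order the low byte comes first in memory.
Reassemble most-significant byte first: 94 D0 CD C9 → 0x94D0CDC9.
Top bit is set, so as a signed 32-bit value this is 0x94D0CDC9 − 2^32 = -1798255159.

-1798255159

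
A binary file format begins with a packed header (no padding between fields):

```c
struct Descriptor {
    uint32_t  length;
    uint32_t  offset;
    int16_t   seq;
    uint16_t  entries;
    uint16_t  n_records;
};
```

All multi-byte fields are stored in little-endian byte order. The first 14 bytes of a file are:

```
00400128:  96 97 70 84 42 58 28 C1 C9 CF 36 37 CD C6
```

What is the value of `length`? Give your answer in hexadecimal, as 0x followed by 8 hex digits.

`length` is the first field, at byte offset 0, occupying 4 bytes.
Bytes at offsets 0..3: 96 97 70 84.
Little-endian: lowest address holds the least-significant byte.
Reassemble most-significant byte first: 84 70 97 96 → 0x84709796.

0x84709796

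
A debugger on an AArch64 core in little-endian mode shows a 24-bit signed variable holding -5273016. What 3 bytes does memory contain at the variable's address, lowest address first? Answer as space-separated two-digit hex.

48 8A AF

Two's complement of -5273016 in 24 bits: 5273016 = 0x5075B8; invert → 0xAF8A47; add 1 → 0xAF8A48.
Split into bytes (most-significant first): AF 8A 48.
Little-endian stores the least-significant byte at the lowest address.
So at ascending addresses the bytes are 48 8A AF.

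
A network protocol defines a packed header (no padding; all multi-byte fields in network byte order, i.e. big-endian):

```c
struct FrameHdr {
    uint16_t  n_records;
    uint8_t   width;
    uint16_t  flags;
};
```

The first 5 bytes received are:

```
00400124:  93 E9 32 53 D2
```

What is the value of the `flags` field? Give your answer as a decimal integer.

21458

`flags` follows `n_records` (2 B), `width` (1 B), so it starts at offset 2 + 1 = 3 and occupies 2 bytes.
Bytes at offsets 3..4: 53 D2.
Big-endian stores the most-significant byte at the lowest address.
The bytes are already most-significant first: 0x53D2.
0x53D2 = 21458.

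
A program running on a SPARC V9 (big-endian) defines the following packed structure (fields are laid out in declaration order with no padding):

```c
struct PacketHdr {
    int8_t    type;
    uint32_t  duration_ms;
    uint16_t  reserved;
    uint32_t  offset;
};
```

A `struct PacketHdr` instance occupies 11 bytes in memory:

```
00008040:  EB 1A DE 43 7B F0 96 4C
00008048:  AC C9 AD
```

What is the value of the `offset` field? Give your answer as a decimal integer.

`offset` follows `type` (1 B), `duration_ms` (4 B), `reserved` (2 B), so it starts at offset 1 + 4 + 2 = 7 and occupies 4 bytes.
Bytes at offsets 7..10: 4C AC C9 AD.
Big-endian stores the most-significant byte at the lowest address.
The bytes are already most-significant first: 0x4CACC9AD.
0x4CACC9AD = 1286392237.

1286392237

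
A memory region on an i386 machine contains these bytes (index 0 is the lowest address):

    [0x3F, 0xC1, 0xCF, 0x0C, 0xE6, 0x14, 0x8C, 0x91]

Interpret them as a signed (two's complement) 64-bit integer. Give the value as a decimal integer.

Little-endian stores the least-significant byte at the lowest address.
Reassemble most-significant byte first: 91 8C 14 E6 0C CF C1 3F → 0x918C14E60CCFC13F.
Top bit is set, so as a signed 64-bit value this is 0x918C14E60CCFC13F − 2^64 = -7958963463180533441.

-7958963463180533441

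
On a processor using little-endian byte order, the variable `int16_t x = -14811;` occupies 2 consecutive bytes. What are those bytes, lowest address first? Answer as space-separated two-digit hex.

Two's complement of -14811 in 16 bits: 14811 = 0x39DB; invert → 0xC624; add 1 → 0xC625.
Split into bytes (most-significant first): C6 25.
Little-endian: lowest address holds the least-significant byte.
So at ascending addresses the bytes are 25 C6.

25 C6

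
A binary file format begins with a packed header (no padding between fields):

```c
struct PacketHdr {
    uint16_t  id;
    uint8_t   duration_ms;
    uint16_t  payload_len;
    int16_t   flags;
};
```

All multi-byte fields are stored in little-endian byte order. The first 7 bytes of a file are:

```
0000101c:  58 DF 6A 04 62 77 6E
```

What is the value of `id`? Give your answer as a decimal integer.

`id` is the first field, at byte offset 0, occupying 2 bytes.
Bytes at offsets 0..1: 58 DF.
Little-endian stores the least-significant byte at the lowest address.
Reassemble most-significant byte first: DF 58 → 0xDF58.
0xDF58 = 57176.

57176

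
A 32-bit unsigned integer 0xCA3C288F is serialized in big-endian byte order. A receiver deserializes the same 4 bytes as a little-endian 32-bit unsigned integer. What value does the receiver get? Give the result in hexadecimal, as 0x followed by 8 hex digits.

0x8F283CCA

Stored big-endian, the bytes at ascending addresses are CA 3C 28 8F.
Read back as little-endian, the first byte is least significant, giving 0x8F283CCA.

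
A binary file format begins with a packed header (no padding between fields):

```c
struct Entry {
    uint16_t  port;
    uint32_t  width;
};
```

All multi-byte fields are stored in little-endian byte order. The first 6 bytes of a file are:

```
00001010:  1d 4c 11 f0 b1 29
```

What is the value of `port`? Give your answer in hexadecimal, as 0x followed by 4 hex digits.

`port` is the first field, at byte offset 0, occupying 2 bytes.
Bytes at offsets 0..1: 1D 4C.
Little-endian: lowest address holds the least-significant byte.
Reassemble most-significant byte first: 4C 1D → 0x4C1D.

0x4C1D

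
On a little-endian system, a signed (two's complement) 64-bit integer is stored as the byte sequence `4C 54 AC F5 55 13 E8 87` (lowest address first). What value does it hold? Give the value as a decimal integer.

-8653645424077548468

Little-endian stores the least-significant byte at the lowest address.
Reassemble most-significant byte first: 87 E8 13 55 F5 AC 54 4C → 0x87E81355F5AC544C.
Top bit is set, so as a signed 64-bit value this is 0x87E81355F5AC544C − 2^64 = -8653645424077548468.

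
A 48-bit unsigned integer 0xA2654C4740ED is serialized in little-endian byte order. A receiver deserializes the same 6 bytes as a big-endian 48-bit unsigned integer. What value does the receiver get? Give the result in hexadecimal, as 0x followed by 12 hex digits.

0xED40474C65A2

Stored little-endian, the bytes at ascending addresses are ED 40 47 4C 65 A2.
Read back as big-endian, the last byte is least significant, giving 0xED40474C65A2.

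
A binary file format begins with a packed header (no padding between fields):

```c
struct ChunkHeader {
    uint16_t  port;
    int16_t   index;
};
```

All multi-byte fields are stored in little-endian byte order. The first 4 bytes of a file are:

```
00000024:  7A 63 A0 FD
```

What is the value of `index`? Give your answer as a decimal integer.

-608

`index` follows `port` (2 bytes), so it starts at byte offset 2 and occupies 2 bytes.
Bytes at offsets 2..3: A0 FD.
Little-endian: lowest address holds the least-significant byte.
Reassemble most-significant byte first: FD A0 → 0xFDA0.
Top bit is set, so as a signed 16-bit value this is 0xFDA0 − 2^16 = -608.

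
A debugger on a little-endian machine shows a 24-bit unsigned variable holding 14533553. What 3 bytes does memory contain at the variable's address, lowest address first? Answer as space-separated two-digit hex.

B1 C3 DD

14533553 in hexadecimal, padded to 24 bits, is 0xDDC3B1.
Split into bytes (most-significant first): DD C3 B1.
Little-endian stores the least-significant byte at the lowest address.
So at ascending addresses the bytes are B1 C3 DD.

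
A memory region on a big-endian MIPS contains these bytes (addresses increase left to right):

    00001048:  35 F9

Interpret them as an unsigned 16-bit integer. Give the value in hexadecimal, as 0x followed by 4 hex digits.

0x35F9

In big-endian order the high byte comes first in memory.
The bytes are already most-significant first: 0x35F9.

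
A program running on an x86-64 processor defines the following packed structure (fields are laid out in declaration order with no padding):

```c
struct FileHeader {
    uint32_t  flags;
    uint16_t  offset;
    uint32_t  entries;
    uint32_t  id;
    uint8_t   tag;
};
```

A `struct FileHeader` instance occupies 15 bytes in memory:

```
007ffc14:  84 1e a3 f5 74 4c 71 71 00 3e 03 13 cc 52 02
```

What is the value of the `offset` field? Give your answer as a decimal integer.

`offset` follows `flags` (4 bytes), so it starts at byte offset 4 and occupies 2 bytes.
Bytes at offsets 4..5: 74 4C.
In little-endian order the low byte comes first in memory.
Reassemble most-significant byte first: 4C 74 → 0x4C74.
0x4C74 = 19572.

19572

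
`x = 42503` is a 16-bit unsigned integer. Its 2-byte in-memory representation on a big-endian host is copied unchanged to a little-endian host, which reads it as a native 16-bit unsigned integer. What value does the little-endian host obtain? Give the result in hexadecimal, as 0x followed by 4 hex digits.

42503 in 16-bit hexadecimal is 0xA607.
Stored big-endian, the bytes at ascending addresses are A6 07.
Read back as little-endian, the first byte is least significant, giving 0x07A6.

0x07A6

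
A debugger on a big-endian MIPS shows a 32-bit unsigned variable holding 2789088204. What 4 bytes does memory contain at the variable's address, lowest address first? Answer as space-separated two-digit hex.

A6 3E 1B CC

2789088204 in hexadecimal, padded to 32 bits, is 0xA63E1BCC.
Split into bytes (most-significant first): A6 3E 1B CC.
Big-endian stores the most-significant byte at the lowest address.
So the memory order matches the most-significant-first order: A6 3E 1B CC.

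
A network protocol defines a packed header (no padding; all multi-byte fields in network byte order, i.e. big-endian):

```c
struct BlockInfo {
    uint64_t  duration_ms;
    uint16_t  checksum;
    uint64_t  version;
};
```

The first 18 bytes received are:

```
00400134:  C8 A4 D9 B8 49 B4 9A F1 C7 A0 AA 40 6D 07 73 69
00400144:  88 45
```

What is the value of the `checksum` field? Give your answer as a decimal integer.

`checksum` follows `duration_ms` (8 bytes), so it starts at byte offset 8 and occupies 2 bytes.
Bytes at offsets 8..9: C7 A0.
Big-endian: lowest address holds the most-significant byte.
The bytes are already most-significant first: 0xC7A0.
0xC7A0 = 51104.

51104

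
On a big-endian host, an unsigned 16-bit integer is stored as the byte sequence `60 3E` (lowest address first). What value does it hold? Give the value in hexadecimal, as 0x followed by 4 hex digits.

Big-endian: lowest address holds the most-significant byte.
The bytes are already most-significant first: 0x603E.

0x603E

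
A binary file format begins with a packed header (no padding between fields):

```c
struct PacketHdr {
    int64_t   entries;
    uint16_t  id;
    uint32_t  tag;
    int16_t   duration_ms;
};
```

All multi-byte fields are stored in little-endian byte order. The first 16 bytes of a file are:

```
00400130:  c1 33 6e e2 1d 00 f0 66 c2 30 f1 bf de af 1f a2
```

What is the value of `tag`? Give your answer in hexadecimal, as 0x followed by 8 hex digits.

0xAFDEBFF1

`tag` follows `entries` (8 B), `id` (2 B), so it starts at offset 8 + 2 = 10 and occupies 4 bytes.
Bytes at offsets 10..13: F1 BF DE AF.
Little-endian stores the least-significant byte at the lowest address.
Reassemble most-significant byte first: AF DE BF F1 → 0xAFDEBFF1.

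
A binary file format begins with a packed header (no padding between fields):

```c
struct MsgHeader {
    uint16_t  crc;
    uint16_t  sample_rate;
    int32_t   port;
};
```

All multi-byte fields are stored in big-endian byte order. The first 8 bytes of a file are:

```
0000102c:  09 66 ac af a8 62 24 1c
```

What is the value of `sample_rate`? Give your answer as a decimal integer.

`sample_rate` follows `crc` (2 bytes), so it starts at byte offset 2 and occupies 2 bytes.
Bytes at offsets 2..3: AC AF.
Big-endian stores the most-significant byte at the lowest address.
The bytes are already most-significant first: 0xACAF.
0xACAF = 44207.

44207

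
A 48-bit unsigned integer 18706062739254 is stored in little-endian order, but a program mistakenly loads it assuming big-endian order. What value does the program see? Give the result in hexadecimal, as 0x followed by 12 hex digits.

18706062739254 in 48-bit hexadecimal is 0x110358398736.
Stored little-endian, the bytes at ascending addresses are 36 87 39 58 03 11.
Read back as big-endian, the last byte is least significant, giving 0x368739580311.

0x368739580311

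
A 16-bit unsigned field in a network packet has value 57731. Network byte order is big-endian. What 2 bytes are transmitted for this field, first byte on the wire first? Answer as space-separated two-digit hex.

E1 83

57731 in hexadecimal, padded to 16 bits, is 0xE183.
Split into bytes (most-significant first): E1 83.
Big-endian stores the most-significant byte at the lowest address.
So the memory order matches the most-significant-first order: E1 83.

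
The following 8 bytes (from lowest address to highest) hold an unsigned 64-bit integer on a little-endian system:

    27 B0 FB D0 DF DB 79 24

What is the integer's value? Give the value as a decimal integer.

2628373611877740583

Little-endian: lowest address holds the least-significant byte.
Reassemble most-significant byte first: 24 79 DB DF D0 FB B0 27 → 0x2479DBDFD0FBB027.
0x2479DBDFD0FBB027 = 2628373611877740583.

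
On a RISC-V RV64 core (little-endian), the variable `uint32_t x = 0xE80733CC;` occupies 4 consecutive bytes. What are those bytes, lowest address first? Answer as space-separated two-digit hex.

CC 33 07 E8

Split into bytes (most-significant first): E8 07 33 CC.
In little-endian order the low byte comes first in memory.
So at ascending addresses the bytes are CC 33 07 E8.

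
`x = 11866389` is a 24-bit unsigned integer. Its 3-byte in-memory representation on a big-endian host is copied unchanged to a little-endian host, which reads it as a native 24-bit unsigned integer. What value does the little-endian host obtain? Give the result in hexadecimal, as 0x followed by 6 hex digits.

0x1511B5

11866389 in 24-bit hexadecimal is 0xB51115.
Stored big-endian, the bytes at ascending addresses are B5 11 15.
Read back as little-endian, the first byte is least significant, giving 0x1511B5.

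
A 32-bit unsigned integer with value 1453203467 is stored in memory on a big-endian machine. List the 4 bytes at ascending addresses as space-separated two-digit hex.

1453203467 in hexadecimal, padded to 32 bits, is 0x569E200B.
Split into bytes (most-significant first): 56 9E 20 0B.
Big-endian: lowest address holds the most-significant byte.
So the memory order matches the most-significant-first order: 56 9E 20 0B.

56 9E 20 0B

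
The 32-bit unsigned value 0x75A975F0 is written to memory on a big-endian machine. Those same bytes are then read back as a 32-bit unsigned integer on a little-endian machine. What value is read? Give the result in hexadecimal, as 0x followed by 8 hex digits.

Stored big-endian, the bytes at ascending addresses are 75 A9 75 F0.
Read back as little-endian, the first byte is least significant, giving 0xF075A975.

0xF075A975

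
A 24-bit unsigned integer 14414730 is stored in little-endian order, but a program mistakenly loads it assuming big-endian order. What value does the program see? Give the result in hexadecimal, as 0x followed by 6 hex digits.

14414730 in 24-bit hexadecimal is 0xDBF38A.
Stored little-endian, the bytes at ascending addresses are 8A F3 DB.
Read back as big-endian, the last byte is least significant, giving 0x8AF3DB.

0x8AF3DB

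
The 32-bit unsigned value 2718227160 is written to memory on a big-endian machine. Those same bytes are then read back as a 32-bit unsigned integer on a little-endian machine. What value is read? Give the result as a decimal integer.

2718227160 in 32-bit hexadecimal is 0xA204DAD8.
Stored big-endian, the bytes at ascending addresses are A2 04 DA D8.
Read back as little-endian, the first byte is least significant, giving 0xD8DA04A2.
0xD8DA04A2 = 3638166690.

3638166690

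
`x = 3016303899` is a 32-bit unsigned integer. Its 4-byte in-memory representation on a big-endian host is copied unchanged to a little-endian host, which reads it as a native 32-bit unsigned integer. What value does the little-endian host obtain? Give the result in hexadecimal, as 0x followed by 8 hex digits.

3016303899 in 32-bit hexadecimal is 0xB3C9251B.
Stored big-endian, the bytes at ascending addresses are B3 C9 25 1B.
Read back as little-endian, the first byte is least significant, giving 0x1B25C9B3.

0x1B25C9B3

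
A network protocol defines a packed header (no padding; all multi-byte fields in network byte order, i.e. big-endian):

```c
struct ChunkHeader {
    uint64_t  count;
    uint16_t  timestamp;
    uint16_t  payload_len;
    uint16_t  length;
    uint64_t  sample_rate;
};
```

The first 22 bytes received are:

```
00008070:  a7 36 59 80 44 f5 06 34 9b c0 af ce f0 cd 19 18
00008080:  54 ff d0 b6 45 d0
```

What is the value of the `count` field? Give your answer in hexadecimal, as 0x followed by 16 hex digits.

`count` is the first field, at byte offset 0, occupying 8 bytes.
Bytes at offsets 0..7: A7 36 59 80 44 F5 06 34.
In big-endian order the high byte comes first in memory.
The bytes are already most-significant first: 0xA736598044F50634.

0xA736598044F50634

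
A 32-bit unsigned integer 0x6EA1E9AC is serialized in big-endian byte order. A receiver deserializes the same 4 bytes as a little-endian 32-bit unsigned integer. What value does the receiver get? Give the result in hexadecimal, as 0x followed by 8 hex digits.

Stored big-endian, the bytes at ascending addresses are 6E A1 E9 AC.
Read back as little-endian, the first byte is least significant, giving 0xACE9A16E.

0xACE9A16E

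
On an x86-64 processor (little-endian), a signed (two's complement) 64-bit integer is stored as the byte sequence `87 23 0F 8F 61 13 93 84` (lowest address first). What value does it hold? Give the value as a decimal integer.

In little-endian order the low byte comes first in memory.
Reassemble most-significant byte first: 84 93 13 61 8F 0F 23 87 → 0x849313618F0F2387.
Top bit is set, so as a signed 64-bit value this is 0x849313618F0F2387 − 2^64 = -8893743529393708153.

-8893743529393708153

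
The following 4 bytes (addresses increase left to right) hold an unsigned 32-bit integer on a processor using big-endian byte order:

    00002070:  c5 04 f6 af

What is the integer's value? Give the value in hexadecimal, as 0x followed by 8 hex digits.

Big-endian: lowest address holds the most-significant byte.
The bytes are already most-significant first: 0xC504F6AF.

0xC504F6AF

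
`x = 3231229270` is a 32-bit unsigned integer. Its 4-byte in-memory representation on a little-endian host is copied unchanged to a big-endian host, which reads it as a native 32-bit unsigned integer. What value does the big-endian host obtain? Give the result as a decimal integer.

3231229270 in 32-bit hexadecimal is 0xC098A556.
Stored little-endian, the bytes at ascending addresses are 56 A5 98 C0.
Read back as big-endian, the last byte is least significant, giving 0x56A598C0.
0x56A598C0 = 1453693120.

1453693120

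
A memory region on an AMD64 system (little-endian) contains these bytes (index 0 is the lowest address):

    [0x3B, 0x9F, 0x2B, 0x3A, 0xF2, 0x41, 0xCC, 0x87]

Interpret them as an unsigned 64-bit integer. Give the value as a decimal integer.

9785268598983073595

Little-endian: lowest address holds the least-significant byte.
Reassemble most-significant byte first: 87 CC 41 F2 3A 2B 9F 3B → 0x87CC41F23A2B9F3B.
0x87CC41F23A2B9F3B = 9785268598983073595.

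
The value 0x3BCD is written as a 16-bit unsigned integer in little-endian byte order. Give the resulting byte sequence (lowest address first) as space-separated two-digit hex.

CD 3B

Split into bytes (most-significant first): 3B CD.
Little-endian stores the least-significant byte at the lowest address.
So at ascending addresses the bytes are CD 3B.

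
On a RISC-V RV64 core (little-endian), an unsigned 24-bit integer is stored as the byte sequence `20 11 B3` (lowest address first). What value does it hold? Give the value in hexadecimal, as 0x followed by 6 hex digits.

In little-endian order the low byte comes first in memory.
Reassemble most-significant byte first: B3 11 20 → 0xB31120.

0xB31120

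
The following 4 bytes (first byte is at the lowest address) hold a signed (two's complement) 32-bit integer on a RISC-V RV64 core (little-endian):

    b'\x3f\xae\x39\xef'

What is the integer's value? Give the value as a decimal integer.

In little-endian order the low byte comes first in memory.
Reassemble most-significant byte first: EF 39 AE 3F → 0xEF39AE3F.
Top bit is set, so as a signed 32-bit value this is 0xEF39AE3F − 2^32 = -281432513.

-281432513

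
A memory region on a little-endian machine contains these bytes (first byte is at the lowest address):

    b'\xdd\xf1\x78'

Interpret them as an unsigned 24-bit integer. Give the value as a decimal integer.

7926237

In little-endian order the low byte comes first in memory.
Reassemble most-significant byte first: 78 F1 DD → 0x78F1DD.
0x78F1DD = 7926237.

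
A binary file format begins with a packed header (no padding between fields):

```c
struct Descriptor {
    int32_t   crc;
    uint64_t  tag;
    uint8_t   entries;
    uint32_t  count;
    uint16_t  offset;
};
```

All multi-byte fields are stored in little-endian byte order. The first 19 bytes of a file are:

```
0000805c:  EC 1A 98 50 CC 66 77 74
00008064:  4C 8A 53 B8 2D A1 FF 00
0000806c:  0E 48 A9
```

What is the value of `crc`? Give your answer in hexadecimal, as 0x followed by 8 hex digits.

`crc` is the first field, at byte offset 0, occupying 4 bytes.
Bytes at offsets 0..3: EC 1A 98 50.
Little-endian: lowest address holds the least-significant byte.
Reassemble most-significant byte first: 50 98 1A EC → 0x50981AEC.

0x50981AEC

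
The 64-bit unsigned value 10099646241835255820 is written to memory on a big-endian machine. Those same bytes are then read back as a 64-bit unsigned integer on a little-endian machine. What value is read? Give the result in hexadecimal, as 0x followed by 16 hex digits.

10099646241835255820 in 64-bit hexadecimal is 0x8C2926BF29B3080C.
Stored big-endian, the bytes at ascending addresses are 8C 29 26 BF 29 B3 08 0C.
Read back as little-endian, the first byte is least significant, giving 0x0C08B329BF26298C.

0x0C08B329BF26298C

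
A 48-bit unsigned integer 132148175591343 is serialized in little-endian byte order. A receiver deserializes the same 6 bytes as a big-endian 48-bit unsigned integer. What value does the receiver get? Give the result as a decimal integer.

192788467888248

132148175591343 in 48-bit hexadecimal is 0x7830251057AF.
Stored little-endian, the bytes at ascending addresses are AF 57 10 25 30 78.
Read back as big-endian, the last byte is least significant, giving 0xAF5710253078.
0xAF5710253078 = 192788467888248.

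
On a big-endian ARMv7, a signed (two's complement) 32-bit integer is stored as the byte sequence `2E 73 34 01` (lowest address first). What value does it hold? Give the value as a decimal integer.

779301889

Big-endian: lowest address holds the most-significant byte.
The bytes are already most-significant first: 0x2E733401.
0x2E733401 = 779301889.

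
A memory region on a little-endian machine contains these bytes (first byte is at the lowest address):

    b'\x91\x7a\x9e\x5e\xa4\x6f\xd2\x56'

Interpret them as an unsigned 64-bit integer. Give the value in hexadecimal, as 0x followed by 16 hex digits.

0x56D26FA45E9E7A91

Little-endian: lowest address holds the least-significant byte.
Reassemble most-significant byte first: 56 D2 6F A4 5E 9E 7A 91 → 0x56D26FA45E9E7A91.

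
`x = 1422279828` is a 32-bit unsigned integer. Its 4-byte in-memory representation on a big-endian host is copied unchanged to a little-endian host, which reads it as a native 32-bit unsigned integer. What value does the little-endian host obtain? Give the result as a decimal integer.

1422279828 in 32-bit hexadecimal is 0x54C64494.
Stored big-endian, the bytes at ascending addresses are 54 C6 44 94.
Read back as little-endian, the first byte is least significant, giving 0x9444C654.
0x9444C654 = 2487535188.

2487535188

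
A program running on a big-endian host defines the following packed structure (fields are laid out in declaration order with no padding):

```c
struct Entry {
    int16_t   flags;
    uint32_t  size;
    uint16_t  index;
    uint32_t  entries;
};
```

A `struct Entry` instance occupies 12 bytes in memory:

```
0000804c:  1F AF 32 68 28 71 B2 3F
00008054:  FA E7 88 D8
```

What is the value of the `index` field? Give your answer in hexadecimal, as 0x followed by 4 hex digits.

0xB23F

`index` follows `flags` (2 B), `size` (4 B), so it starts at offset 2 + 4 = 6 and occupies 2 bytes.
Bytes at offsets 6..7: B2 3F.
Big-endian stores the most-significant byte at the lowest address.
The bytes are already most-significant first: 0xB23F.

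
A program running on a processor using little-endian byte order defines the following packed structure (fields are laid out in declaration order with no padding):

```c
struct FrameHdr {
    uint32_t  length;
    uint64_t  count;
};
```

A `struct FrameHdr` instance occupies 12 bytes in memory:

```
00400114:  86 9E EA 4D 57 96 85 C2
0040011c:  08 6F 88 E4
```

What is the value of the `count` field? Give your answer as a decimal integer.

16467534120894174807

`count` follows `length` (4 bytes), so it starts at byte offset 4 and occupies 8 bytes.
Bytes at offsets 4..11: 57 96 85 C2 08 6F 88 E4.
In little-endian order the low byte comes first in memory.
Reassemble most-significant byte first: E4 88 6F 08 C2 85 96 57 → 0xE4886F08C2859657.
0xE4886F08C2859657 = 16467534120894174807.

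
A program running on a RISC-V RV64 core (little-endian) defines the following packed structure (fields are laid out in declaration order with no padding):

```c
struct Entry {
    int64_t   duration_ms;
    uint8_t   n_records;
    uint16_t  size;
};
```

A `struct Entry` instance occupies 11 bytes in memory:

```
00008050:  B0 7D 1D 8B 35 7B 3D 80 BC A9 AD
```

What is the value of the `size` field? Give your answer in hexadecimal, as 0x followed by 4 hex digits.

0xADA9

`size` follows `duration_ms` (8 B), `n_records` (1 B), so it starts at offset 8 + 1 = 9 and occupies 2 bytes.
Bytes at offsets 9..10: A9 AD.
In little-endian order the low byte comes first in memory.
Reassemble most-significant byte first: AD A9 → 0xADA9.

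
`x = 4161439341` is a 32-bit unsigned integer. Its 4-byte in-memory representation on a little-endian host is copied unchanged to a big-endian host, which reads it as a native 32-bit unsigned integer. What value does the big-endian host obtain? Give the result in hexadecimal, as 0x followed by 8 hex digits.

4161439341 in 32-bit hexadecimal is 0xF80A866D.
Stored little-endian, the bytes at ascending addresses are 6D 86 0A F8.
Read back as big-endian, the last byte is least significant, giving 0x6D860AF8.

0x6D860AF8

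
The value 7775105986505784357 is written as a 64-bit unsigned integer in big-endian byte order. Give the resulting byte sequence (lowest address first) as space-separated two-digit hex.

6B E6 B9 B3 50 B0 BC 25

7775105986505784357 in hexadecimal, padded to 64 bits, is 0x6BE6B9B350B0BC25.
Split into bytes (most-significant first): 6B E6 B9 B3 50 B0 BC 25.
In big-endian order the high byte comes first in memory.
So the memory order matches the most-significant-first order: 6B E6 B9 B3 50 B0 BC 25.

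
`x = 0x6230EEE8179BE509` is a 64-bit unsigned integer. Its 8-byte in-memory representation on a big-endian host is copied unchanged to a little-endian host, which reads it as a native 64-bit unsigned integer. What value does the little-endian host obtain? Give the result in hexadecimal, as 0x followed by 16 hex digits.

0x09E59B17E8EE3062

Stored big-endian, the bytes at ascending addresses are 62 30 EE E8 17 9B E5 09.
Read back as little-endian, the first byte is least significant, giving 0x09E59B17E8EE3062.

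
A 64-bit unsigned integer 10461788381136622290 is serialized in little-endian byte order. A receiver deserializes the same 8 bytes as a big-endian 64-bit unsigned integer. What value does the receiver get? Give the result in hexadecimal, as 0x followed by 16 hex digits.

10461788381136622290 in 64-bit hexadecimal is 0x912FBD1A8CF512D2.
Stored little-endian, the bytes at ascending addresses are D2 12 F5 8C 1A BD 2F 91.
Read back as big-endian, the last byte is least significant, giving 0xD212F58C1ABD2F91.

0xD212F58C1ABD2F91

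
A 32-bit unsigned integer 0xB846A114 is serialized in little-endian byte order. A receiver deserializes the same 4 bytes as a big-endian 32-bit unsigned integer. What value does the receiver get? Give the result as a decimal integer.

Stored little-endian, the bytes at ascending addresses are 14 A1 46 B8.
Read back as big-endian, the last byte is least significant, giving 0x14A146B8.
0x14A146B8 = 346113720.

346113720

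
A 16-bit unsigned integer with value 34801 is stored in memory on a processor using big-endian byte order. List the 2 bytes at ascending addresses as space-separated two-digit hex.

87 F1

34801 in hexadecimal, padded to 16 bits, is 0x87F1.
Split into bytes (most-significant first): 87 F1.
Big-endian: lowest address holds the most-significant byte.
So the memory order matches the most-significant-first order: 87 F1.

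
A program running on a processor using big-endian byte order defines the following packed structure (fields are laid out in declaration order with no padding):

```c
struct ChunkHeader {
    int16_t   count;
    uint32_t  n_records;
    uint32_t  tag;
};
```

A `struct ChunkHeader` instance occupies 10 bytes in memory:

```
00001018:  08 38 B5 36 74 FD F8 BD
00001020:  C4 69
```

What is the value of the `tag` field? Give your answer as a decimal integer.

`tag` follows `count` (2 B), `n_records` (4 B), so it starts at offset 2 + 4 = 6 and occupies 4 bytes.
Bytes at offsets 6..9: F8 BD C4 69.
In big-endian order the high byte comes first in memory.
The bytes are already most-significant first: 0xF8BDC469.
0xF8BDC469 = 4173186153.

4173186153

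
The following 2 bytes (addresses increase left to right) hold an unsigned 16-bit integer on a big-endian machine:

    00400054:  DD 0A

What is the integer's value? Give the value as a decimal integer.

56586

Big-endian: lowest address holds the most-significant byte.
The bytes are already most-significant first: 0xDD0A.
0xDD0A = 56586.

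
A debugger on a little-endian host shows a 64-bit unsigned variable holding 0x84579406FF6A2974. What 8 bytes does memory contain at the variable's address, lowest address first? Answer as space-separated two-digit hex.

74 29 6A FF 06 94 57 84

Split into bytes (most-significant first): 84 57 94 06 FF 6A 29 74.
Little-endian stores the least-significant byte at the lowest address.
So at ascending addresses the bytes are 74 29 6A FF 06 94 57 84.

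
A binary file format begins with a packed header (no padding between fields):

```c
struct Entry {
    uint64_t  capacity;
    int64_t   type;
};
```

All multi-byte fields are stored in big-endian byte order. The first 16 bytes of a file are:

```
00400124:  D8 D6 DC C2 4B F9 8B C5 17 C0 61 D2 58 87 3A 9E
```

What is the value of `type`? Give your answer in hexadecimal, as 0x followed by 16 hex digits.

0x17C061D258873A9E

`type` follows `capacity` (8 bytes), so it starts at byte offset 8 and occupies 8 bytes.
Bytes at offsets 8..15: 17 C0 61 D2 58 87 3A 9E.
In big-endian order the high byte comes first in memory.
The bytes are already most-significant first: 0x17C061D258873A9E.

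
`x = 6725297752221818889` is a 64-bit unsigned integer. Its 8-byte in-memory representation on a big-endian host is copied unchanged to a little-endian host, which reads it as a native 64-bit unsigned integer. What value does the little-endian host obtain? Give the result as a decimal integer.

657783285175178589

6725297752221818889 in 64-bit hexadecimal is 0x5D550EAC69EA2009.
Stored big-endian, the bytes at ascending addresses are 5D 55 0E AC 69 EA 20 09.
Read back as little-endian, the first byte is least significant, giving 0x0920EA69AC0E555D.
0x0920EA69AC0E555D = 657783285175178589.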